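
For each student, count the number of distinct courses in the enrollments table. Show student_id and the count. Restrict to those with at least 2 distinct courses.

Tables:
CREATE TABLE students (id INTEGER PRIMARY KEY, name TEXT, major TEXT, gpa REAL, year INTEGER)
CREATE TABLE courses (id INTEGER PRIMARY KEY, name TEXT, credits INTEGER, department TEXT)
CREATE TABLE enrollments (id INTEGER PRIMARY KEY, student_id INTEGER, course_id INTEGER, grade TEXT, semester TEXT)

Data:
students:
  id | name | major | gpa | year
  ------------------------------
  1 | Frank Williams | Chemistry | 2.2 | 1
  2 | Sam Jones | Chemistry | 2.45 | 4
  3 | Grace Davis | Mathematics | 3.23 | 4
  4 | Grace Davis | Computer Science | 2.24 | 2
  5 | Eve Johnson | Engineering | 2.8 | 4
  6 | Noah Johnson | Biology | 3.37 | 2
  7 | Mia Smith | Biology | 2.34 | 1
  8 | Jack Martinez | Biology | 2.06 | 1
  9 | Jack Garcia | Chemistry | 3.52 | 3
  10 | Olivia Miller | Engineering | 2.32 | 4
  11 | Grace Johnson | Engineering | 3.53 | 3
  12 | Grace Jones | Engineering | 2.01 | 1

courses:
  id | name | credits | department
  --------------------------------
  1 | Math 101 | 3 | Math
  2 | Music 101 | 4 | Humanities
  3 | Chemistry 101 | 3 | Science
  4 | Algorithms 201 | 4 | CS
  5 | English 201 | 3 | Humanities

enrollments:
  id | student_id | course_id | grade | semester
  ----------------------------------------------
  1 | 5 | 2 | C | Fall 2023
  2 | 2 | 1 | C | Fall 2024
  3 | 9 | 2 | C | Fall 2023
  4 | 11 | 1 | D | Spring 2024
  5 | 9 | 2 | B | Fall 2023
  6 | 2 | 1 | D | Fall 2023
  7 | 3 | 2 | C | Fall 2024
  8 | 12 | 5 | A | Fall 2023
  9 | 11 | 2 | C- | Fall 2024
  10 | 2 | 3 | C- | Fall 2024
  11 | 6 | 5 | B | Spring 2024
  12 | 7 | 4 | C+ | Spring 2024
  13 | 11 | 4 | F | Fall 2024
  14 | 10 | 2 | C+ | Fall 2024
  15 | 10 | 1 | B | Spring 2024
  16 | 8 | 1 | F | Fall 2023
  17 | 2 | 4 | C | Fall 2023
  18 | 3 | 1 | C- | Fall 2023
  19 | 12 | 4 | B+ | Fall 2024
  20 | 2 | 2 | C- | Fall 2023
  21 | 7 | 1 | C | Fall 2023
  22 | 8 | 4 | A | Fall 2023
SELECT student_id, COUNT(DISTINCT course_id) AS distinct_course_count FROM enrollments GROUP BY student_id HAVING COUNT(DISTINCT course_id) >= 2

Execution result:
student_id | distinct_course_count
2 | 4
3 | 2
7 | 2
8 | 2
10 | 2
11 | 3
12 | 2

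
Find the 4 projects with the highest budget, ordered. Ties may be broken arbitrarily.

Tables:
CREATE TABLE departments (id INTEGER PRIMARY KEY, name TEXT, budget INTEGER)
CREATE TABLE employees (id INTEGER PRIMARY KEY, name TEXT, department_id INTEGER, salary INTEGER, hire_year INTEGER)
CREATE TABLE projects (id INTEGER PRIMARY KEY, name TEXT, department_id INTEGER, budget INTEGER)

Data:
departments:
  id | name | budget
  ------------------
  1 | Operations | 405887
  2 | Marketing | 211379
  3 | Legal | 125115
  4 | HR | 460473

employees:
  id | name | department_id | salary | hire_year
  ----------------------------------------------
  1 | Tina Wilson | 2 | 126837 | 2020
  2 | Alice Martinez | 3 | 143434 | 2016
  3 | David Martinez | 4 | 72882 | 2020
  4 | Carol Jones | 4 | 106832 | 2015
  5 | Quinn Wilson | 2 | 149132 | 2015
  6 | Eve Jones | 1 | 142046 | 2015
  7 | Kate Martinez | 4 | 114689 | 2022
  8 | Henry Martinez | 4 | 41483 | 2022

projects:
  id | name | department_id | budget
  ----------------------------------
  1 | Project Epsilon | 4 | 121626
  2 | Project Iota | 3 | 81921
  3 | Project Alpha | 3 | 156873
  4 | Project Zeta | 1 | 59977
SELECT name, budget FROM projects ORDER BY budget DESC LIMIT 4

Execution result:
name | budget
Project Alpha | 156873
Project Epsilon | 121626
Project Iota | 81921
Project Zeta | 59977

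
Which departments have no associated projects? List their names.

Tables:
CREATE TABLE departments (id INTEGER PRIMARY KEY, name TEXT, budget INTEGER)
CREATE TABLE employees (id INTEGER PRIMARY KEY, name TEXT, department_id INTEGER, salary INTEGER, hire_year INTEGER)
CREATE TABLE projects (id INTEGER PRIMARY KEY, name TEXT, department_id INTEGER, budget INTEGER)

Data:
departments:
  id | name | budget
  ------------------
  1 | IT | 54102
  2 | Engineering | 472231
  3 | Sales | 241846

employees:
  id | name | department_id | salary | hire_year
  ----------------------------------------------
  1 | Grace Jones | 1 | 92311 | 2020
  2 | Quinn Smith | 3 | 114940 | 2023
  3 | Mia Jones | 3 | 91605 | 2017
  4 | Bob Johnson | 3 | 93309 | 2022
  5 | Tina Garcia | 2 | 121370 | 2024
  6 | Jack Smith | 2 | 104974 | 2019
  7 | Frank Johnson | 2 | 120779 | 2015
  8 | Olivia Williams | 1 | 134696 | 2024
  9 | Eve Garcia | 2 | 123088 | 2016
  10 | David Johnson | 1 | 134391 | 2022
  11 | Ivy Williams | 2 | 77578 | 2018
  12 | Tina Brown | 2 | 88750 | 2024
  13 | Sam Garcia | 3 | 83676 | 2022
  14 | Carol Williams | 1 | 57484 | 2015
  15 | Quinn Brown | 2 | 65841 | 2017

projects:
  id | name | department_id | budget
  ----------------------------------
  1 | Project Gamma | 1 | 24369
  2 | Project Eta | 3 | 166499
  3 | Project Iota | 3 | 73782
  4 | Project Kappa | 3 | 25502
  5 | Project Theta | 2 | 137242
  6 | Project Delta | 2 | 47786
SELECT p.name FROM departments p LEFT JOIN projects c ON c.department_id = p.id WHERE c.id IS NULL

Execution result:
(no rows)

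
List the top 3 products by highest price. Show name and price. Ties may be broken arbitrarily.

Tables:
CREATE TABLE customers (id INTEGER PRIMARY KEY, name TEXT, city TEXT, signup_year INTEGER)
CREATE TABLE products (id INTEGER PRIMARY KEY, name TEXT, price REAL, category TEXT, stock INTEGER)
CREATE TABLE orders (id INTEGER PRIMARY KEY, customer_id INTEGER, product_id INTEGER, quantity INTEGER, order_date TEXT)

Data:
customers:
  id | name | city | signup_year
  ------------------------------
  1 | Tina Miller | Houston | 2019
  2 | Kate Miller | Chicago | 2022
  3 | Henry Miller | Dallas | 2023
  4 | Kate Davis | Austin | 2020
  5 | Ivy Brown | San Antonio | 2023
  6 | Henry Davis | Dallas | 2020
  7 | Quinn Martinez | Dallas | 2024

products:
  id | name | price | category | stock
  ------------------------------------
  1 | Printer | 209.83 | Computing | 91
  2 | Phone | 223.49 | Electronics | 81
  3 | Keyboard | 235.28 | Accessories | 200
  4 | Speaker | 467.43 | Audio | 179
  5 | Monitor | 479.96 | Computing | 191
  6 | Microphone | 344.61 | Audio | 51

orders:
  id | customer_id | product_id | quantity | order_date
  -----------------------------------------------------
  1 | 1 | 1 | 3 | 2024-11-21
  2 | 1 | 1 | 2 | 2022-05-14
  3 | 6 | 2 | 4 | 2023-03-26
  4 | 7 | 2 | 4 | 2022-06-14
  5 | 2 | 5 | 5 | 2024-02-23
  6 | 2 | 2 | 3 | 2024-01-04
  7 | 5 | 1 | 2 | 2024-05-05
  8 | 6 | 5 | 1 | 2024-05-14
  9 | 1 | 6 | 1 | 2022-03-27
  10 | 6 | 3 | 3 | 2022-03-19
SELECT name, price FROM products ORDER BY price DESC LIMIT 3

Execution result:
name | price
Monitor | 479.96
Speaker | 467.43
Microphone | 344.61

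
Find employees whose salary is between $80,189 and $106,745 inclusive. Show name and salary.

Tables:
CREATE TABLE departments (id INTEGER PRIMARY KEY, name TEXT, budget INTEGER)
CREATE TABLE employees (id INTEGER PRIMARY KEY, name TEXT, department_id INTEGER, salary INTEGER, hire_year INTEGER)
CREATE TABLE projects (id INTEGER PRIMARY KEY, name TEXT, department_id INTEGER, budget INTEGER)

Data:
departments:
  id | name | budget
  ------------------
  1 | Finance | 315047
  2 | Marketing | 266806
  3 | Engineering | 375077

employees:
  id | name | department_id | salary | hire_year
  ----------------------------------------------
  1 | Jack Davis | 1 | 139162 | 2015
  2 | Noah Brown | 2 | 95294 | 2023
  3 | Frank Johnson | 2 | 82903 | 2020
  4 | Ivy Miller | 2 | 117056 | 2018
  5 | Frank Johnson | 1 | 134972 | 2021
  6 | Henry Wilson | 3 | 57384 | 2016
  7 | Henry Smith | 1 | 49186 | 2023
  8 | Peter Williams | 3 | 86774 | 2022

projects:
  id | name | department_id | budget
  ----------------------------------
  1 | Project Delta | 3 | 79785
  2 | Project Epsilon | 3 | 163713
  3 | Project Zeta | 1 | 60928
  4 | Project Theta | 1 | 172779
SELECT name, salary FROM employees WHERE salary BETWEEN 80189 AND 106745

Execution result:
name | salary
Noah Brown | 95294
Frank Johnson | 82903
Peter Williams | 86774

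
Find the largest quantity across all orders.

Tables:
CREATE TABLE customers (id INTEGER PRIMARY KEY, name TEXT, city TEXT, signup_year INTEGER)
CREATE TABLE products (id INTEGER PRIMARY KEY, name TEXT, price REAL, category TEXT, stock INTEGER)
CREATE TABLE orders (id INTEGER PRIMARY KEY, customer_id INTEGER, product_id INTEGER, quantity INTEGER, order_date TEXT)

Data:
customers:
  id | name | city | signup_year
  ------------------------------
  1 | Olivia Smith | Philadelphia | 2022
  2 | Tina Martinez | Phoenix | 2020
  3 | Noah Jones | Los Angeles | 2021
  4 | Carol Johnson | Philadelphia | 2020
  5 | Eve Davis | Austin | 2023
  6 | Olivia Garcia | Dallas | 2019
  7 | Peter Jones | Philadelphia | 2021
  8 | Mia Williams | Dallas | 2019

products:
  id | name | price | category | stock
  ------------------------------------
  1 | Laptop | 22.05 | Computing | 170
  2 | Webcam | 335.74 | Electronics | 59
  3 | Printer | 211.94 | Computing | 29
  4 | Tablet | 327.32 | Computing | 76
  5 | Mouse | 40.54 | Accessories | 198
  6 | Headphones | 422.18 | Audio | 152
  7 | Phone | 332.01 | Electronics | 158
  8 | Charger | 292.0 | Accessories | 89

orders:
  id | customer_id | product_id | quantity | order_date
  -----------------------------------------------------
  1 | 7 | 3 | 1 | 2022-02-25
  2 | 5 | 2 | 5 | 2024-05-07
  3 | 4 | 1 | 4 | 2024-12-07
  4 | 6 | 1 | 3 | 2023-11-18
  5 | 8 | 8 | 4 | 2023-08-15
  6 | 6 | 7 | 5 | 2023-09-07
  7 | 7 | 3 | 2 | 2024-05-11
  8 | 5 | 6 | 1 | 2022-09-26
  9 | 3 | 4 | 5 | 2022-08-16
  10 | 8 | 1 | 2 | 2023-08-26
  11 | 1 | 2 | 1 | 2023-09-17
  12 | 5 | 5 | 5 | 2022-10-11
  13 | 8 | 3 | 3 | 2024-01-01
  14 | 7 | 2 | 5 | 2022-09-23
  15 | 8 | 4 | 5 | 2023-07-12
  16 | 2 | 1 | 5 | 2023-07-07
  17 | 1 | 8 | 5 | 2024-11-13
SELECT MAX(quantity) FROM orders

Execution result:
5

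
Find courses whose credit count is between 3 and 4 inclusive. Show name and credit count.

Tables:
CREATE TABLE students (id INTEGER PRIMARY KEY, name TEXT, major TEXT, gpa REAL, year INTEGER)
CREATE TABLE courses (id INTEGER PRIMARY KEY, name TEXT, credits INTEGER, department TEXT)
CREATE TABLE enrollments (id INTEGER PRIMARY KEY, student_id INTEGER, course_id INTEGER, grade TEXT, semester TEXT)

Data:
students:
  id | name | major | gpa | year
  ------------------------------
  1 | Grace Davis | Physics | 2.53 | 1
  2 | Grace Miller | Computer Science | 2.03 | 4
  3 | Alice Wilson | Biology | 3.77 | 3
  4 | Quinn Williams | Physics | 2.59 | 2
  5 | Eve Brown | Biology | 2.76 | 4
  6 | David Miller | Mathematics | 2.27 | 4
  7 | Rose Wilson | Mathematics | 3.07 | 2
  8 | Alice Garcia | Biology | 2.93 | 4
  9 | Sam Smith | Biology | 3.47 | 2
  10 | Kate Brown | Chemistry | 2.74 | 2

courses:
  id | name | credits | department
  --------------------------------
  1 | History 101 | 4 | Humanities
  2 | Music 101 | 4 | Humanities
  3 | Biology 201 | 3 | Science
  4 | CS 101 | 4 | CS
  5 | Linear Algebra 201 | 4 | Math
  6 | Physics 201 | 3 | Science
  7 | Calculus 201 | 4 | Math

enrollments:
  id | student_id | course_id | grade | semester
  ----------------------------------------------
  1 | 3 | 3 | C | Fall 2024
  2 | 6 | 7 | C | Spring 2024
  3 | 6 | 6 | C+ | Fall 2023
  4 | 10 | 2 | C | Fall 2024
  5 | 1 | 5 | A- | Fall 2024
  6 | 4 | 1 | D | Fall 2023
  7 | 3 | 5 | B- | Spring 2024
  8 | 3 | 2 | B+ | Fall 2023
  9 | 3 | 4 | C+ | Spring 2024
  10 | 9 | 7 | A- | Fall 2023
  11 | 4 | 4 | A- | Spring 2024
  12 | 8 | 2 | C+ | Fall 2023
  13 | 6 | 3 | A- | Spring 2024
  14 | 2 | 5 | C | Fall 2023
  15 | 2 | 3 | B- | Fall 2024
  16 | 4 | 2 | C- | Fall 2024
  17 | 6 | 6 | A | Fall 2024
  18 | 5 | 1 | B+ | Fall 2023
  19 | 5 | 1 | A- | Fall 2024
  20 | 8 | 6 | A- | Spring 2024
SELECT name, credits FROM courses WHERE credits BETWEEN 3 AND 4

Execution result:
name | credits
History 101 | 4
Music 101 | 4
Biology 201 | 3
CS 101 | 4
Linear Algebra 201 | 4
Physics 201 | 3
Calculus 201 | 4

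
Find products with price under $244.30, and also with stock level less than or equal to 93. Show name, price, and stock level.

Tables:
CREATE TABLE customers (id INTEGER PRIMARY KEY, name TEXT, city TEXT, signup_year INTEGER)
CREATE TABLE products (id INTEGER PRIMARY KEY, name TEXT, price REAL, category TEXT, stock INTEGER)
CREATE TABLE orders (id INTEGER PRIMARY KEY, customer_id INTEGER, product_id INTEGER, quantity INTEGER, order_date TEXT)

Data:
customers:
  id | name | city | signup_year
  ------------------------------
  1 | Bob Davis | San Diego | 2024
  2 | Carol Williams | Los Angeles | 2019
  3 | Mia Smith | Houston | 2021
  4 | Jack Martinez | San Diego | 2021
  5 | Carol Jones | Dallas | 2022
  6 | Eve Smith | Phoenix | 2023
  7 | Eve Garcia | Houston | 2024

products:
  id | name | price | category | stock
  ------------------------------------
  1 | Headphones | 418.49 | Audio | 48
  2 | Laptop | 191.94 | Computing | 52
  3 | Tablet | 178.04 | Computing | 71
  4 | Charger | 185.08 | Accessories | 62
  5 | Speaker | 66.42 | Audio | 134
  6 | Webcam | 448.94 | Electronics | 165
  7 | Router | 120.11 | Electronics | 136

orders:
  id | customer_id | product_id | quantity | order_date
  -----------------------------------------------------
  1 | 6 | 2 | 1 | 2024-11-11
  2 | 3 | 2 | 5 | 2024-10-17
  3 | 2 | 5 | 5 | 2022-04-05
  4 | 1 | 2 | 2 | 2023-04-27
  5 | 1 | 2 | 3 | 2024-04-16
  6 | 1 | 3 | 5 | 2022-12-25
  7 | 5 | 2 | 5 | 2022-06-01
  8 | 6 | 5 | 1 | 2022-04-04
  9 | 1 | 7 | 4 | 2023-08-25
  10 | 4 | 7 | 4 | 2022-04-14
SELECT name, price, stock FROM products WHERE price < 244.3 AND stock <= 93

Execution result:
name | price | stock
Laptop | 191.94 | 52
Tablet | 178.04 | 71
Charger | 185.08 | 62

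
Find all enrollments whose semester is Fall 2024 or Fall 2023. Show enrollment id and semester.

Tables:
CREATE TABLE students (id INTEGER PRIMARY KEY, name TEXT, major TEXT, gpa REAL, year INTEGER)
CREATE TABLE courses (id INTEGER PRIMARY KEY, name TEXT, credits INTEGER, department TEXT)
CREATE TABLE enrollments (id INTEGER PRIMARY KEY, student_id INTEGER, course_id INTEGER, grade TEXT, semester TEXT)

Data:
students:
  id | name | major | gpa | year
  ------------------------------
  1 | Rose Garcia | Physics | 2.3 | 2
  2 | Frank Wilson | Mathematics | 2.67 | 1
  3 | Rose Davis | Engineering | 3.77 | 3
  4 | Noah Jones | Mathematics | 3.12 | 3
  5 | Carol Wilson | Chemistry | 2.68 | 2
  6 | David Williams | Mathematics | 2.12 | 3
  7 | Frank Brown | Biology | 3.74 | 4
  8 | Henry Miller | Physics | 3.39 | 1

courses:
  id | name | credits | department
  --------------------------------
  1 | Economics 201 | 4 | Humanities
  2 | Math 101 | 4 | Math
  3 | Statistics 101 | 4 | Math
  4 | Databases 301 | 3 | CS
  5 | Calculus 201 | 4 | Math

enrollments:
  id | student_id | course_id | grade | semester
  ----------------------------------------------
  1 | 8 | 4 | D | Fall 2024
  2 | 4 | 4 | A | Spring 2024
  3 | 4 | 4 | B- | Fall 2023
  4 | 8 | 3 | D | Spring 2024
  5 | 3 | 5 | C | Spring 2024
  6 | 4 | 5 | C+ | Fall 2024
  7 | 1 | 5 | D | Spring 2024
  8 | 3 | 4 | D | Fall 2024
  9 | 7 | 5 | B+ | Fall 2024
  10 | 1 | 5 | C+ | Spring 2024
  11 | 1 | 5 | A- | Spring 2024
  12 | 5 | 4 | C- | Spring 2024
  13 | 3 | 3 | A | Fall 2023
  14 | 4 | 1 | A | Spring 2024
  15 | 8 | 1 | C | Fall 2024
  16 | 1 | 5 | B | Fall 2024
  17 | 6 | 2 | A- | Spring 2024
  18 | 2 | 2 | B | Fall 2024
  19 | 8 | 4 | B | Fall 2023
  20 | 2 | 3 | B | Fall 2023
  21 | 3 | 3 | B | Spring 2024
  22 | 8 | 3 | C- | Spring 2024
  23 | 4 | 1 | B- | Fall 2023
SELECT id, semester FROM enrollments WHERE semester IN ('Fall 2024', 'Fall 2023')

Execution result:
id | semester
1 | Fall 2024
3 | Fall 2023
6 | Fall 2024
8 | Fall 2024
9 | Fall 2024
13 | Fall 2023
15 | Fall 2024
16 | Fall 2024
18 | Fall 2024
19 | Fall 2023
20 | Fall 2023
23 | Fall 2023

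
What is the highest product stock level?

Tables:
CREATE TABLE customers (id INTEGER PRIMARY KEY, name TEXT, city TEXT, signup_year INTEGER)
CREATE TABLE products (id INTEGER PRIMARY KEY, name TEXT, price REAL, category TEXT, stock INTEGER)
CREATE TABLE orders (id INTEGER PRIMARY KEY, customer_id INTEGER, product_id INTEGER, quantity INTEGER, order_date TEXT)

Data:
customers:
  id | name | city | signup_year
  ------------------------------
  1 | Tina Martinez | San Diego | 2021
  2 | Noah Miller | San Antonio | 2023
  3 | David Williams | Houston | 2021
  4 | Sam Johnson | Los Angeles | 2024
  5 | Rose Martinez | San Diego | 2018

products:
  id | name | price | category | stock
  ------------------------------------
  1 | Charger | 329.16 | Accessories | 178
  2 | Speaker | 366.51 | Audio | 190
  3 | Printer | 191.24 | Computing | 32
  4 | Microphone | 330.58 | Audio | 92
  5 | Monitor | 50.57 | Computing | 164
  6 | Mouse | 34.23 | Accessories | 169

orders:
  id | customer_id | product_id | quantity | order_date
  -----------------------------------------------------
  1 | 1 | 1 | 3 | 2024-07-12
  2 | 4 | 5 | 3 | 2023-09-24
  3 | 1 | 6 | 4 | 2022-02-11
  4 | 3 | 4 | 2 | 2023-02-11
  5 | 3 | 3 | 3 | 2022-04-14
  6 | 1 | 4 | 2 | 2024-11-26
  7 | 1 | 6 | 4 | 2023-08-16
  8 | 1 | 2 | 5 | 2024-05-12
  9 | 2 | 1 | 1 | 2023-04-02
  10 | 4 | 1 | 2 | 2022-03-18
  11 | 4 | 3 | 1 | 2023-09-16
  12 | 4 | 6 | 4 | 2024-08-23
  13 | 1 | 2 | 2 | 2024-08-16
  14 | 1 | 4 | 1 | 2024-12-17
SELECT MAX(stock) FROM products

Execution result:
190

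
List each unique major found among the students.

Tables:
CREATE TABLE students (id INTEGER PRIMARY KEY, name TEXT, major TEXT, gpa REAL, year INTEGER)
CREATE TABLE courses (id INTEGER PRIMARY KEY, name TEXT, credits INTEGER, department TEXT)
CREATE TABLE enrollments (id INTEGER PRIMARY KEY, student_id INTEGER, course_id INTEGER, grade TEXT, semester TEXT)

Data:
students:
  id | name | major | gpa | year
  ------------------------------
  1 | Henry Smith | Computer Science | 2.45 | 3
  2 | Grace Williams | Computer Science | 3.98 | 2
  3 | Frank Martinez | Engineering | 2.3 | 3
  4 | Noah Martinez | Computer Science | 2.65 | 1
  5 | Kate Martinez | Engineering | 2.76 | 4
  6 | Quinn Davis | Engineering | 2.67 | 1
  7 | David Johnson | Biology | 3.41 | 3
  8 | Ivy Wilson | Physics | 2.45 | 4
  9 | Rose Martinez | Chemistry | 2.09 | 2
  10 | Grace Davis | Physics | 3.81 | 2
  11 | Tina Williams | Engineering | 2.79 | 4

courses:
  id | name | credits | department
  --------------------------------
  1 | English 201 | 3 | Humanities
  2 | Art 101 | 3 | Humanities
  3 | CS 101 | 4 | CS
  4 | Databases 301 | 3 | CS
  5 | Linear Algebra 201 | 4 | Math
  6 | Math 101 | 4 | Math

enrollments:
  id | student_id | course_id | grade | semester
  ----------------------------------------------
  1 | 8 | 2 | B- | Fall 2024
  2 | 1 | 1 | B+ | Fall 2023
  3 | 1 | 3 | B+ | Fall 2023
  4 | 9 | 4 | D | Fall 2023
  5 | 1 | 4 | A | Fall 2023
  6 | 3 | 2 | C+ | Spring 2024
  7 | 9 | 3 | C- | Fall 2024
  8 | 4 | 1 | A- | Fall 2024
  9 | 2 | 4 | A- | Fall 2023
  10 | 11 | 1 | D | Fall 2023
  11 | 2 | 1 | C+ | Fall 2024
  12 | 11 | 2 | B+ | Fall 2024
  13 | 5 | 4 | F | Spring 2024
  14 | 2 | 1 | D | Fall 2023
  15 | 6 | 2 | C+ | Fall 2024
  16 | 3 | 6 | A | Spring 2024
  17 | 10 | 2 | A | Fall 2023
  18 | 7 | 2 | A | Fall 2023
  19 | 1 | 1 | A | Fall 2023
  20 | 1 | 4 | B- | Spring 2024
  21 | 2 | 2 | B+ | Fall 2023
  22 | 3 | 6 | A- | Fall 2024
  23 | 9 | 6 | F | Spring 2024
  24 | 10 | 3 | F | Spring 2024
SELECT DISTINCT major FROM students

Execution result:
major
Computer Science
Engineering
Biology
Physics
Chemistry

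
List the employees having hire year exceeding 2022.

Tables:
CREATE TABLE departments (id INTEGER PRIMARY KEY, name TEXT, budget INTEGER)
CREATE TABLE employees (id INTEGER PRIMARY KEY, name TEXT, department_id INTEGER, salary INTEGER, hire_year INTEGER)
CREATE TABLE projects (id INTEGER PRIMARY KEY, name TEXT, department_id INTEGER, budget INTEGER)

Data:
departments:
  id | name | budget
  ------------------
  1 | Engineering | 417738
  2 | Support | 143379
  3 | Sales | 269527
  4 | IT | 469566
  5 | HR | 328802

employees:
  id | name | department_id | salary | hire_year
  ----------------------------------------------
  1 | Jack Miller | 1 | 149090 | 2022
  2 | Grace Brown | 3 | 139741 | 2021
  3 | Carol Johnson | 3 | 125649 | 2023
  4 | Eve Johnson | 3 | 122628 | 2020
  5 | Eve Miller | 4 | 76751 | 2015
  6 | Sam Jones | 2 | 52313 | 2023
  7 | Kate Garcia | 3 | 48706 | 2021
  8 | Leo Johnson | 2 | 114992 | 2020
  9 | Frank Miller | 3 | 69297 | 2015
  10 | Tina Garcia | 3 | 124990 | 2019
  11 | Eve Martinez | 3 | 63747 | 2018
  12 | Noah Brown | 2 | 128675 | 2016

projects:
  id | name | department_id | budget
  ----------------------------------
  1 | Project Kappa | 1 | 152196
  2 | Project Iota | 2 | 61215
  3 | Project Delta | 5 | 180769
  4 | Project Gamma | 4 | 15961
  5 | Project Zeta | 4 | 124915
SELECT name, hire_year FROM employees WHERE hire_year > 2022

Execution result:
name | hire_year
Carol Johnson | 2023
Sam Jones | 2023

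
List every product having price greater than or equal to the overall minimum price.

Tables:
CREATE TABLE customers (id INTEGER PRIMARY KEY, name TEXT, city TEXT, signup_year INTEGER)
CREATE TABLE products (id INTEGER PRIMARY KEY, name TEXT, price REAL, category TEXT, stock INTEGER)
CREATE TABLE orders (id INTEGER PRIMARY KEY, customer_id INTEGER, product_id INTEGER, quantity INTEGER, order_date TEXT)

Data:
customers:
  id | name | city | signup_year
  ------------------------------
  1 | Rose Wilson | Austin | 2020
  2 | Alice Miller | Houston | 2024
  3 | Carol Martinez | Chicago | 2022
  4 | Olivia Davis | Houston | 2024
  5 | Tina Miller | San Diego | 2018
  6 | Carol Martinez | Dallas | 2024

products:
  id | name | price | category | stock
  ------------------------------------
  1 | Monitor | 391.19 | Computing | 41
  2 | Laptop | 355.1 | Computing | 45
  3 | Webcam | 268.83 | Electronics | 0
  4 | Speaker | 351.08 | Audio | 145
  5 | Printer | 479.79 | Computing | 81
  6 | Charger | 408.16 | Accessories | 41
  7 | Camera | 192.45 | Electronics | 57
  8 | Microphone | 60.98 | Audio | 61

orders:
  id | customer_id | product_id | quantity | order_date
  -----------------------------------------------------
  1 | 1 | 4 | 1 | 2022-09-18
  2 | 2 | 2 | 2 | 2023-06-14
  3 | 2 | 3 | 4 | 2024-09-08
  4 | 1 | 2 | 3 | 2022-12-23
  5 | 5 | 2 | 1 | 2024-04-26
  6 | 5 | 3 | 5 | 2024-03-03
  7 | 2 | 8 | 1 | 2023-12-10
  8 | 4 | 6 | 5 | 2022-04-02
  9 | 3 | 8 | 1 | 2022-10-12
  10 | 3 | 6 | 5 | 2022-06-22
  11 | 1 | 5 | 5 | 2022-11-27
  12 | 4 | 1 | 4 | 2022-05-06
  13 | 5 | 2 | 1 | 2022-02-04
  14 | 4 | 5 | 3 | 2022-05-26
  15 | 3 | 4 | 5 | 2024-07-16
SELECT name, price FROM products WHERE price >= (SELECT MIN(price) FROM products)

Execution result:
name | price
Monitor | 391.19
Laptop | 355.10
Webcam | 268.83
Speaker | 351.08
Printer | 479.79
Charger | 408.16
Camera | 192.45
Microphone | 60.98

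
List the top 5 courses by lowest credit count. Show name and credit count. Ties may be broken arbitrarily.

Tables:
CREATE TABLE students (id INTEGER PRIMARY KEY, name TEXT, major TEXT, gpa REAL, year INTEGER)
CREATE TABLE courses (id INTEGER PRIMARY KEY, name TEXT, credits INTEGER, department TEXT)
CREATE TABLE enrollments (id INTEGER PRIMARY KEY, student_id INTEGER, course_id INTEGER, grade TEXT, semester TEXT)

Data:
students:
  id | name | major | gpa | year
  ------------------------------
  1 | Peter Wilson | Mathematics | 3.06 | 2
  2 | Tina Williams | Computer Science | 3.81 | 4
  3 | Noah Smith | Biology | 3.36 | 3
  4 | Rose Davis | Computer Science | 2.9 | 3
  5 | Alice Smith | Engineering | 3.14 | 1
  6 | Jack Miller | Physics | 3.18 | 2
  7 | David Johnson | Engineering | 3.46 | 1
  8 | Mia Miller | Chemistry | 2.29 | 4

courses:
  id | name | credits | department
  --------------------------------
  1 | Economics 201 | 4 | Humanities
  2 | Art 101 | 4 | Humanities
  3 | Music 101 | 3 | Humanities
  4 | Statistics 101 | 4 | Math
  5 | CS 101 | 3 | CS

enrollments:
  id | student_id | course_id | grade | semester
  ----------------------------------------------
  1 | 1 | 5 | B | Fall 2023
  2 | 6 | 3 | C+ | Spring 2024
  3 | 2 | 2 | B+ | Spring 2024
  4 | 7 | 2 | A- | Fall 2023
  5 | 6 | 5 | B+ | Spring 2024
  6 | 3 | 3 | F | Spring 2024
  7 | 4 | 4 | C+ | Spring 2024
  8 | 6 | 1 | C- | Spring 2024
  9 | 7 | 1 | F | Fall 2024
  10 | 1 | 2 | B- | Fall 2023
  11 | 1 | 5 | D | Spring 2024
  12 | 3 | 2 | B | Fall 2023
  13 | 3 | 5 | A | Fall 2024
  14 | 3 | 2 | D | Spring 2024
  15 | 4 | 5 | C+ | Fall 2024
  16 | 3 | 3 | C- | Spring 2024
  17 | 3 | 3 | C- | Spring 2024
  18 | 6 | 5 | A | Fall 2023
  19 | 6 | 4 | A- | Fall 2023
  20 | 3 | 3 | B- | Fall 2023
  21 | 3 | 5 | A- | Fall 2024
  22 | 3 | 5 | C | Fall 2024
SELECT name, credits FROM courses ORDER BY credits ASC LIMIT 5

Execution result:
name | credits
Music 101 | 3
CS 101 | 3
Economics 201 | 4
Art 101 | 4
Statistics 101 | 4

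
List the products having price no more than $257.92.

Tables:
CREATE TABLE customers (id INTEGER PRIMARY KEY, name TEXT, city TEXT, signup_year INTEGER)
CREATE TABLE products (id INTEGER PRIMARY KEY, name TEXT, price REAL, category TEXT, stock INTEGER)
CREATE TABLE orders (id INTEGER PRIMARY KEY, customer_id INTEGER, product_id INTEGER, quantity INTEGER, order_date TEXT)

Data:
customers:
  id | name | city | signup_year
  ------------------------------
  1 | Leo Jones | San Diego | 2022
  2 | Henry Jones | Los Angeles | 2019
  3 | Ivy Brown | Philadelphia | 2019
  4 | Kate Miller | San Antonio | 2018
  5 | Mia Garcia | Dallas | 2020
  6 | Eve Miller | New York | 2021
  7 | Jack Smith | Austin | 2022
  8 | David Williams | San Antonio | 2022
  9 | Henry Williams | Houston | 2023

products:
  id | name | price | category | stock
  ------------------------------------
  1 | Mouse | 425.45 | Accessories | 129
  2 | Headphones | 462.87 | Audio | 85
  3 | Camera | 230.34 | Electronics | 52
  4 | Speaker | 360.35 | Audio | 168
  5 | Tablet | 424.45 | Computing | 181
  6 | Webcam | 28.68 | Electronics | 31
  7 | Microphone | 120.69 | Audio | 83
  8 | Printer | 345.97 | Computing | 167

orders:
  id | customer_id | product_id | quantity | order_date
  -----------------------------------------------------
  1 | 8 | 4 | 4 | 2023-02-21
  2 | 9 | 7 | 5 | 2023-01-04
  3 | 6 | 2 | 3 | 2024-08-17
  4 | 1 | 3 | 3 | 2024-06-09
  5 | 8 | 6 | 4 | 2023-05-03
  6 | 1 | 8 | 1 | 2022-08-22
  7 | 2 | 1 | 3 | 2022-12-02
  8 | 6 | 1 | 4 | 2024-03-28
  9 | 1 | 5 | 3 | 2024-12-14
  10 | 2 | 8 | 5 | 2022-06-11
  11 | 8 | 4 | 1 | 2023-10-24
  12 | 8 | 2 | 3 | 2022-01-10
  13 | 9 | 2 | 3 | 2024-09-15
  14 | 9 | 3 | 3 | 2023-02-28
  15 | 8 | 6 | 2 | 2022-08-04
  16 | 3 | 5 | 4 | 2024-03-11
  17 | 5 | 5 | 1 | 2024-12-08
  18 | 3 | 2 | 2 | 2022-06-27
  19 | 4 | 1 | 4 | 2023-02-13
SELECT name, price FROM products WHERE price <= 257.92

Execution result:
name | price
Camera | 230.34
Webcam | 28.68
Microphone | 120.69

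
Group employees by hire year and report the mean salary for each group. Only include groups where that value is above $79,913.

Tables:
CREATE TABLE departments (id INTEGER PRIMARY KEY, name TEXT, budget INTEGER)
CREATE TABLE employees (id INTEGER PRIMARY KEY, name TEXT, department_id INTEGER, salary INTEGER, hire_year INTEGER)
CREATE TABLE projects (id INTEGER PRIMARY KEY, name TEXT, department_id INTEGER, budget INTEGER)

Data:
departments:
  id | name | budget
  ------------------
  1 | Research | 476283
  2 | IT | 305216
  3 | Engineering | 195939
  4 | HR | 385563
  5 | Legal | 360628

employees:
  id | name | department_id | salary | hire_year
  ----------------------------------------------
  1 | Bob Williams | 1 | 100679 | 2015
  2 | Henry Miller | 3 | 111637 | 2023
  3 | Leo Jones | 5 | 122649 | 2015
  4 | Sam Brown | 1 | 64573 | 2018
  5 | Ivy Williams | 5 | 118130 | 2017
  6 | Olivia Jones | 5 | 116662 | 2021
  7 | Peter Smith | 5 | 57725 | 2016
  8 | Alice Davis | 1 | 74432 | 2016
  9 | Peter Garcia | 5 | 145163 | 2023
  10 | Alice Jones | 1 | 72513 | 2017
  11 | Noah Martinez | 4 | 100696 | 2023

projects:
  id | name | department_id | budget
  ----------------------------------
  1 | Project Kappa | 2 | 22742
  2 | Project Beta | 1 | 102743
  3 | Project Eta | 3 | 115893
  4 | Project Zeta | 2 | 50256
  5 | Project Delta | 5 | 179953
SELECT hire_year, AVG(salary) AS avg_salary FROM employees GROUP BY hire_year HAVING AVG(salary) > 79913

Execution result:
hire_year | avg_salary
2015 | 111664.00
2017 | 95321.50
2021 | 116662.00
2023 | 119165.33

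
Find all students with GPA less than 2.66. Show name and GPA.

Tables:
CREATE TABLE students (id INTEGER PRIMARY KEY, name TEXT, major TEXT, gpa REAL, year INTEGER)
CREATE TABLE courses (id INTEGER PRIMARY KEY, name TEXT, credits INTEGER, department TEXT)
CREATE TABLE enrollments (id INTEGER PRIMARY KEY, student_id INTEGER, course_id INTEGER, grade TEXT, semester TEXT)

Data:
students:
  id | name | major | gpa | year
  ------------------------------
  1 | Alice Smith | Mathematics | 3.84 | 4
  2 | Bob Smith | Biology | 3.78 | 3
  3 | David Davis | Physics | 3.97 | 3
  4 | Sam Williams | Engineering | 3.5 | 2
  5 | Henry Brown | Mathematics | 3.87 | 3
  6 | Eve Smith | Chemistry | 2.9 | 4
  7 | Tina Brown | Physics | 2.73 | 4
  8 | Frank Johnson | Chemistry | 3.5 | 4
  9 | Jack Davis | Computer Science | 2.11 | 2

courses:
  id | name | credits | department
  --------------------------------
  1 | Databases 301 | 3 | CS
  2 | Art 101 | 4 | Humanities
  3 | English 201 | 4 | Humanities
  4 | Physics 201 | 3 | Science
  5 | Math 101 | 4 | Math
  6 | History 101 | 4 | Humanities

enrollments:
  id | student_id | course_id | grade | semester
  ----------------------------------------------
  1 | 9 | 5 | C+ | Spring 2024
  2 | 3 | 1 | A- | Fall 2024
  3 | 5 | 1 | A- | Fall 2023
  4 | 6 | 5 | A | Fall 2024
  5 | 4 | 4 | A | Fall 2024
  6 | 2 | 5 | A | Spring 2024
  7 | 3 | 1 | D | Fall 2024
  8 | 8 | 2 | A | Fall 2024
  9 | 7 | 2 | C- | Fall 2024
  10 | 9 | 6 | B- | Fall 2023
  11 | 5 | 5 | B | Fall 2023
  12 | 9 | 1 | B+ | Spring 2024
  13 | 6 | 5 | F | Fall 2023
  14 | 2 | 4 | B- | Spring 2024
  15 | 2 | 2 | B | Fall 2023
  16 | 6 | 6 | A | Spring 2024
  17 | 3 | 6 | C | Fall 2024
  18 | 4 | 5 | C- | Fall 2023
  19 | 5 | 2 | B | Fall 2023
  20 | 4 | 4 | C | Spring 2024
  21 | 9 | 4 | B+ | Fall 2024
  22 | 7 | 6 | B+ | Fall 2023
SELECT name, gpa FROM students WHERE gpa < 2.66

Execution result:
name | gpa
Jack Davis | 2.11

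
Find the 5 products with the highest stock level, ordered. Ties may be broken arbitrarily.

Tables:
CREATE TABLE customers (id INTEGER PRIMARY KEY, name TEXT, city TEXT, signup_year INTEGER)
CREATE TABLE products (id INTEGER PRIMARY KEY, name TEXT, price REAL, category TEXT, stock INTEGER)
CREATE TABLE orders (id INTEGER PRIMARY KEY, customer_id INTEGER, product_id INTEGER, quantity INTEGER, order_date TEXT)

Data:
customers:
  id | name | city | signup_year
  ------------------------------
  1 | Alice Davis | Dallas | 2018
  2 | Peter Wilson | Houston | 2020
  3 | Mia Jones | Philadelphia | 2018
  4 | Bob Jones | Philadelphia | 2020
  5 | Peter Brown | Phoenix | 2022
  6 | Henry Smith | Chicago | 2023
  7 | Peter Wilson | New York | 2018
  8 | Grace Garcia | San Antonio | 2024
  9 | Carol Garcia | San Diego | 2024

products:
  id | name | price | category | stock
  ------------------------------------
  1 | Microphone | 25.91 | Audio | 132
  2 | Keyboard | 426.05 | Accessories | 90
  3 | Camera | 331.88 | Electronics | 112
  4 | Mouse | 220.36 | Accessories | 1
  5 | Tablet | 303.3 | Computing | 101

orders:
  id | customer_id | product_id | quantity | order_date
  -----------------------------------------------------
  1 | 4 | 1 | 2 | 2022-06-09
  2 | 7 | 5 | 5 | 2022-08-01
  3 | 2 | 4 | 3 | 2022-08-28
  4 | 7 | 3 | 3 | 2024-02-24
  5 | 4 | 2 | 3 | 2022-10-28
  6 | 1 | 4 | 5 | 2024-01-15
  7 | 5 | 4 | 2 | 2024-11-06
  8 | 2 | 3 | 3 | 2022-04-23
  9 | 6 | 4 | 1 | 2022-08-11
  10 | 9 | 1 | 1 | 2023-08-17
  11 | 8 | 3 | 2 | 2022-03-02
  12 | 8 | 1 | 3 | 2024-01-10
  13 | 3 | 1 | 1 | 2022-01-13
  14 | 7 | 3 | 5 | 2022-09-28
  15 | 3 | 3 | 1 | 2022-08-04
SELECT name, stock FROM products ORDER BY stock DESC LIMIT 5

Execution result:
name | stock
Microphone | 132
Camera | 112
Tablet | 101
Keyboard | 90
Mouse | 1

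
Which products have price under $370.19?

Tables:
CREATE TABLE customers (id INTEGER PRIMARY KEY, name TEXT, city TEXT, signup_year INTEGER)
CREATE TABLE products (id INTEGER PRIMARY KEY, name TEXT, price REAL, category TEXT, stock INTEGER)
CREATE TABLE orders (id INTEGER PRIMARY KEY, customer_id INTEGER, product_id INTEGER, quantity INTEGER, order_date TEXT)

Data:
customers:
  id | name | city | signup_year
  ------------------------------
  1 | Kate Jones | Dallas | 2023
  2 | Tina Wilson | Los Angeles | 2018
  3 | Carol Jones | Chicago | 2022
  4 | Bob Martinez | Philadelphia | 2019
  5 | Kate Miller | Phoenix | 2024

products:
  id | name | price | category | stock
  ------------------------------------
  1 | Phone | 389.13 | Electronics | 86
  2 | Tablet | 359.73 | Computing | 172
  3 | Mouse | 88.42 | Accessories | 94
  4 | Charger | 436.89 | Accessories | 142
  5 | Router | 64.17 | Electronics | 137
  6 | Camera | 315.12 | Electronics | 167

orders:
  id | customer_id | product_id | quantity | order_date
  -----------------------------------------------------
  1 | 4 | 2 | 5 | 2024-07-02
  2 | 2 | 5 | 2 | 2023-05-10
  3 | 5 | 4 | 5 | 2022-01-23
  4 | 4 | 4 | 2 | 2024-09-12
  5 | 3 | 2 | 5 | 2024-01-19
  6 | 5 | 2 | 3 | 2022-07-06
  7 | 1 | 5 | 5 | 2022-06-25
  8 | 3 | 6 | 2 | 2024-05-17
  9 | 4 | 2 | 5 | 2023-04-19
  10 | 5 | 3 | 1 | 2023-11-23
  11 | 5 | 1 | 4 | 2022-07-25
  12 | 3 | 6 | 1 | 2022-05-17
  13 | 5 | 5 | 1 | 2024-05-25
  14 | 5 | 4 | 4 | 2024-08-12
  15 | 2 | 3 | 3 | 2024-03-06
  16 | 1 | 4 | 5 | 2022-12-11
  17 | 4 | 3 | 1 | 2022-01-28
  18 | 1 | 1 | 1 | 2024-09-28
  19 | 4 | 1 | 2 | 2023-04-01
SELECT name, price FROM products WHERE price < 370.19

Execution result:
name | price
Tablet | 359.73
Mouse | 88.42
Router | 64.17
Camera | 315.12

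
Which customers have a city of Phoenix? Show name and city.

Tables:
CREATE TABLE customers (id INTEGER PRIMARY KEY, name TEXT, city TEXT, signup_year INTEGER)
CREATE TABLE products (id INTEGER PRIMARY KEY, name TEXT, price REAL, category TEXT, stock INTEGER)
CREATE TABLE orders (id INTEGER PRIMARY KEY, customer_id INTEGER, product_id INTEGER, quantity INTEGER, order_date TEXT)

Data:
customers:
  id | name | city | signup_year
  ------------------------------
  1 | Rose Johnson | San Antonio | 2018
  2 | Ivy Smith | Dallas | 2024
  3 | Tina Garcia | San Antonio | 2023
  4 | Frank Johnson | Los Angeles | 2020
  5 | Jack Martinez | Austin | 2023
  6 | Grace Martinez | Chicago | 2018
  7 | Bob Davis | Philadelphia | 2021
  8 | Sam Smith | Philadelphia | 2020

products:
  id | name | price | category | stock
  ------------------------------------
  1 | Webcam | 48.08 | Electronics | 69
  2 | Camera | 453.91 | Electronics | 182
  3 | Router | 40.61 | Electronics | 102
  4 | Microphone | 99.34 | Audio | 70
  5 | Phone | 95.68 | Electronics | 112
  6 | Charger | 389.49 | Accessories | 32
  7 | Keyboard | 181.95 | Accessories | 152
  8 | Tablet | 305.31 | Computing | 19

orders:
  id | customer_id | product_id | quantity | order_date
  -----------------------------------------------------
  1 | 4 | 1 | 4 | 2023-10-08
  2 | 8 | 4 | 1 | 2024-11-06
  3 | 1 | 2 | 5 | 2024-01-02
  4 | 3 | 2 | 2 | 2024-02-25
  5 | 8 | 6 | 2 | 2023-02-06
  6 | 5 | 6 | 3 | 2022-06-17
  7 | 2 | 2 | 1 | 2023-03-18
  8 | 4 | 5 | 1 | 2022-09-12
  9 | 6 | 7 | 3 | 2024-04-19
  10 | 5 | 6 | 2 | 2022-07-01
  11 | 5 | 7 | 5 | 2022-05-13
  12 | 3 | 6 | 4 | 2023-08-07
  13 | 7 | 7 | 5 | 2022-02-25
SELECT name, city FROM customers WHERE city = 'Phoenix'

Execution result:
(no rows)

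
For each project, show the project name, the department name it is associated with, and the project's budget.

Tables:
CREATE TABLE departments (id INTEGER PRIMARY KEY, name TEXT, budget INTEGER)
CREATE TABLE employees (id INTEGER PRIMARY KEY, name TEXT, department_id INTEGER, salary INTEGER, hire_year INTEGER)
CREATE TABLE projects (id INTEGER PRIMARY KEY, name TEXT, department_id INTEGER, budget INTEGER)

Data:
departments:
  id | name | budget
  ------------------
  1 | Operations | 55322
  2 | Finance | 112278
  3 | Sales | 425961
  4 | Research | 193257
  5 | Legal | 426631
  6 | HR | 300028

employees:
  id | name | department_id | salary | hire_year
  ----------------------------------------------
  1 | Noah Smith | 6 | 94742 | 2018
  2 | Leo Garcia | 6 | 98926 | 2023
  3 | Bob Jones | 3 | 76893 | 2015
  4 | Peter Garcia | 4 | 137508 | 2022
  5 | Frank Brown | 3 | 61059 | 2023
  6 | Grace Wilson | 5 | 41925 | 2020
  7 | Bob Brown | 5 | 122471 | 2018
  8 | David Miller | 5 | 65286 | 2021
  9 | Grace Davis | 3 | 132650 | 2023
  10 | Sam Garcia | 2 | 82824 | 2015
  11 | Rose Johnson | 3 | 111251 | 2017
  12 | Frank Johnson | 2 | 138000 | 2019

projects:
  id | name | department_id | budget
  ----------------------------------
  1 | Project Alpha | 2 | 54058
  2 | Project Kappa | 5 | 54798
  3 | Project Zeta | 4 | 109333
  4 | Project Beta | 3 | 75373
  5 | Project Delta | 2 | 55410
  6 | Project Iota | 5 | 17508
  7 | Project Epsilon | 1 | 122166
SELECT c.name, p.name AS department, c.budget FROM projects c JOIN departments p ON c.department_id = p.id

Execution result:
name | department | budget
Project Alpha | Finance | 54058
Project Kappa | Legal | 54798
Project Zeta | Research | 109333
Project Beta | Sales | 75373
Project Delta | Finance | 55410
Project Iota | Legal | 17508
Project Epsilon | Operations | 122166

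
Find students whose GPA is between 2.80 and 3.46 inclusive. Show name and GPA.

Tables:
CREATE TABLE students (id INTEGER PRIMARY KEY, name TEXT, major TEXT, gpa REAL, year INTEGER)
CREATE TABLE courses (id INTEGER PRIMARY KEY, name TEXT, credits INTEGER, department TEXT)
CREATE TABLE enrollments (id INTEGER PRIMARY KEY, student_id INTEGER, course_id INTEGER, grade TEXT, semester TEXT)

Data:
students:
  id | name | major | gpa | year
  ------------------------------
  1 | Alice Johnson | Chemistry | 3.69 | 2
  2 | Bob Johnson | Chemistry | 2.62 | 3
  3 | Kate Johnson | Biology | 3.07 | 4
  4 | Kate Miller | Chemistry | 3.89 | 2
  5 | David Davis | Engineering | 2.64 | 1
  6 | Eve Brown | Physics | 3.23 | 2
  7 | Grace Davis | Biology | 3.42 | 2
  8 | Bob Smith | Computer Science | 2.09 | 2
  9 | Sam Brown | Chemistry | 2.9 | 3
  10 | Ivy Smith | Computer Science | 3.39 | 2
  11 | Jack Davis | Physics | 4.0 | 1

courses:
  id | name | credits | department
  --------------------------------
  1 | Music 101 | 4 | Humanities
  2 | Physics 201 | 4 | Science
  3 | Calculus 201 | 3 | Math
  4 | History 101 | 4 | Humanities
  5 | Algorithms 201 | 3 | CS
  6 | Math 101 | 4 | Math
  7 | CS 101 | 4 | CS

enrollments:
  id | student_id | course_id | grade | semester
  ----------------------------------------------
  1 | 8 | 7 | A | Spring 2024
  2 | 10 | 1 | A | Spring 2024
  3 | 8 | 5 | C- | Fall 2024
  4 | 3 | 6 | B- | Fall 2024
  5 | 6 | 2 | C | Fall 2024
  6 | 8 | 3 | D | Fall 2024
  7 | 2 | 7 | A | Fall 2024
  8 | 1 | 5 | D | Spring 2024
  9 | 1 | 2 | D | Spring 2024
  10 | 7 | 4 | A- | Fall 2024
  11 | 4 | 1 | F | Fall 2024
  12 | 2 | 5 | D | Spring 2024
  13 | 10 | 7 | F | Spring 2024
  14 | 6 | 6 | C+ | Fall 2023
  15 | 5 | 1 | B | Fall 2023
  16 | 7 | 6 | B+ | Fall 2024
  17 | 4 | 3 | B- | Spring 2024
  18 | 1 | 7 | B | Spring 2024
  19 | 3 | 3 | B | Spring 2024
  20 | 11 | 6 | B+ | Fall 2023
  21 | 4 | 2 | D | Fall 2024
SELECT name, gpa FROM students WHERE gpa BETWEEN 2.8 AND 3.46

Execution result:
name | gpa
Kate Johnson | 3.07
Eve Brown | 3.23
Grace Davis | 3.42
Sam Brown | 2.90
Ivy Smith | 3.39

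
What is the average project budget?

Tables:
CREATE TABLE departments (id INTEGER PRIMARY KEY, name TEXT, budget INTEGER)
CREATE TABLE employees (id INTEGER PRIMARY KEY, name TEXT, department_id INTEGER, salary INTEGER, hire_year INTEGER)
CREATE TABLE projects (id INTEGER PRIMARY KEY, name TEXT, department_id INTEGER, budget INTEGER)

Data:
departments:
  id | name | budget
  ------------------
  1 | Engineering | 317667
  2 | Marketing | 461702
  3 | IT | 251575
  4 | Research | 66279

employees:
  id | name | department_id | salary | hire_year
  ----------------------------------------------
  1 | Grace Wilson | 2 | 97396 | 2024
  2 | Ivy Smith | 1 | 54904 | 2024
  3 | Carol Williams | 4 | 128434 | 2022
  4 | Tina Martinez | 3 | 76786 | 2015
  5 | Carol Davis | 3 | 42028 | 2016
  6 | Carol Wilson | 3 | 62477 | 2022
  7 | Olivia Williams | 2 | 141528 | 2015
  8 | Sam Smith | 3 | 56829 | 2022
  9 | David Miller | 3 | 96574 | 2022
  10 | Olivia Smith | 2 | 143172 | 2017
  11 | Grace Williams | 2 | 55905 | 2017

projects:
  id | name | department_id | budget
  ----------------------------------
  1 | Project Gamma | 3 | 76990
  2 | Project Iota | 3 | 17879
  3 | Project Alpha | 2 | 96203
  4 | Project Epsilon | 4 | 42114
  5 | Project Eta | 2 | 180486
SELECT AVG(budget) FROM projects

Execution result:
82734.40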